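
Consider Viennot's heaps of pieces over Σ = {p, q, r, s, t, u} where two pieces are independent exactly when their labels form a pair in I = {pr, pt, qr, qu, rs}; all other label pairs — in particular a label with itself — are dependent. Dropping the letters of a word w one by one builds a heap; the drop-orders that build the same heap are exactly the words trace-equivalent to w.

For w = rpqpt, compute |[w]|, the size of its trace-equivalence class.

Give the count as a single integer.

drop 0:r onto floor
drop 1:p onto floor
drop 2:q onto {1:p}
drop 3:p onto {2:q}
drop 4:t onto {0:r, 2:q}
ground layer = {0:r, 1:p}
drop-orders for the pieces not yet dropped (sum over which currently-grounded one goes next):
  1 to go: {3} 1  {4} 1
  2 to go: {0,4} 1  {3,4} 2
  3 to go: {0,3,4} 3  {2,3,4} 2
  if 0:r drops first: 2 orders
  if 1:p drops first: 5 orders
heap linearizations: 7

7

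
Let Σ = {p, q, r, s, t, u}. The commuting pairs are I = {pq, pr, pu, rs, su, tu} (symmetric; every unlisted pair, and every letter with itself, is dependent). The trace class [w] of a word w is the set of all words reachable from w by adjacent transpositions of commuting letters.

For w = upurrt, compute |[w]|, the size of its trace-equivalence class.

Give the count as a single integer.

piece 0:u — minimal
piece 1:p — minimal
piece 2:u rests on {0:u}
piece 3:r rests on {2:u}
piece 4:r rests on {3:r}
piece 5:t rests on {1:p, 4:r}
minimal pieces: {0:u, 1:p}
ways to finish when only these pieces remain (= sum over removing one remaining piece with nothing left below it):
  1 left: {5}→1
  2 left: {1,5}→1  {4,5}→1
  3 left: {1,4,5}→2  {3,4,5}→1
  4 left: {1,3,4,5}→3  {2,3,4,5}→1
  placing 0:u first → 4 extensions
  placing 1:p first → 1 extensions
total linear extensions = 5

5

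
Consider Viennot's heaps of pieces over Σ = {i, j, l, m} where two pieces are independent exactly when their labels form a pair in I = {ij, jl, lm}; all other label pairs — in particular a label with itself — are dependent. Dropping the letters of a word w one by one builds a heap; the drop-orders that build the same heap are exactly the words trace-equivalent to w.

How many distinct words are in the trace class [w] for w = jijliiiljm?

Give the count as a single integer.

140

piece 0:j — minimal
piece 1:i — minimal
piece 2:j rests on {0:j}
piece 3:l rests on {1:i}
piece 4:i rests on {3:l}
piece 5:i rests on {4:i}
piece 6:i rests on {5:i}
piece 7:l rests on {6:i}
piece 8:j rests on {2:j}
piece 9:m rests on {6:i, 8:j}
minimal pieces: {0:j, 1:i}
ways to finish when only these pieces remain (= sum over removing one remaining piece with nothing left below it):
  1 left: {7}→1  {9}→1
  2 left: {7,9}→2  {8,9}→1
  3 left: {2,8,9}→1  {6,7,9}→2  {7,8,9}→3
  4 left: {0,2,8,9}→1  {2,7,8,9}→4  {5,6,7,9}→2  {6,7,8,9}→5
  5 left: {0,2,7,8,9}→5  {2,6,7,8,9}→9  {4,5,6,7,9}→2  {5,6,7,8,9}→7
  6 left: {0,2,6,7,8,9}→14  {2,5,6,7,8,9}→16  {3,4,5,6,7,9}→2  {4,5,6,7,8,9}→9
  7 left: {0,2,5,6,7,8,9}→30  {1,3,4,5,6,7,9}→2  {2,4,5,6,7,8,9}→25  {3,4,5,6,7,8,9}→11
  8 left: {0,2,4,5,6,7,8,9}→55  {1,3,4,5,6,7,8,9}→13  {2,3,4,5,6,7,8,9}→36
  placing 0:j first → 49 extensions
  placing 1:i first → 91 extensions
total linear extensions = 140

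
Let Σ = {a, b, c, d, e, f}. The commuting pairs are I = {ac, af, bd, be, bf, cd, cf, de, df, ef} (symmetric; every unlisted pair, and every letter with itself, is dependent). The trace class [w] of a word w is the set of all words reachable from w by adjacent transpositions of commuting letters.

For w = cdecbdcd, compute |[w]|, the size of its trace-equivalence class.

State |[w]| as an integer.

56

drop 0:c onto floor
drop 1:d onto floor
drop 2:e onto {0:c}
drop 3:c onto {2:e}
drop 4:b onto {3:c}
drop 5:d onto {1:d}
drop 6:c onto {4:b}
drop 7:d onto {5:d}
ground layer = {0:c, 1:d}
drop-orders for the pieces not yet dropped (sum over which currently-grounded one goes next):
  1 to go: {6} 1  {7} 1
  2 to go: {4,6} 1  {5,7} 1  {6,7} 2
  3 to go: {1,5,7} 1  {3,4,6} 1  {4,6,7} 3  {5,6,7} 3
  4 to go: {1,5,6,7} 4  {2,3,4,6} 1  {3,4,6,7} 4  {4,5,6,7} 6
  5 to go: {0,2,3,4,6} 1  {1,4,5,6,7} 10  {2,3,4,6,7} 5  {3,4,5,6,7} 10
  6 to go: {0,2,3,4,6,7} 6  {1,3,4,5,6,7} 20  {2,3,4,5,6,7} 15
  if 0:c drops first: 35 orders
  if 1:d drops first: 21 orders
heap linearizations: 56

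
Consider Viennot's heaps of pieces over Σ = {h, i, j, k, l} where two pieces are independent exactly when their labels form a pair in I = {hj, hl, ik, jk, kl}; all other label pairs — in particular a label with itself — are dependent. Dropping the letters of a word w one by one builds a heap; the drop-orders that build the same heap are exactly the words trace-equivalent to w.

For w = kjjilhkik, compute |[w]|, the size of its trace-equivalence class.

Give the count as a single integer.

39

piece 0:k — minimal
piece 1:j — minimal
piece 2:j rests on {1:j}
piece 3:i rests on {2:j}
piece 4:l rests on {3:i}
piece 5:h rests on {0:k, 3:i}
piece 6:k rests on {5:h}
piece 7:i rests on {4:l, 5:h}
piece 8:k rests on {6:k}
minimal pieces: {0:k, 1:j}
ways to finish when only these pieces remain (= sum over removing one remaining piece with nothing left below it):
  1 left: {7}→1  {8}→1
  2 left: {4,7}→1  {6,8}→1  {7,8}→2
  3 left: {4,7,8}→3  {6,7,8}→3
  4 left: {4,6,7,8}→6  {5,6,7,8}→3
  5 left: {0,5,6,7,8}→3  {4,5,6,7,8}→9
  6 left: {0,4,5,6,7,8}→12  {3,4,5,6,7,8}→9
  7 left: {0,3,4,5,6,7,8}→21  {2,3,4,5,6,7,8}→9
  placing 0:k first → 9 extensions
  placing 1:j first → 30 extensions
total linear extensions = 39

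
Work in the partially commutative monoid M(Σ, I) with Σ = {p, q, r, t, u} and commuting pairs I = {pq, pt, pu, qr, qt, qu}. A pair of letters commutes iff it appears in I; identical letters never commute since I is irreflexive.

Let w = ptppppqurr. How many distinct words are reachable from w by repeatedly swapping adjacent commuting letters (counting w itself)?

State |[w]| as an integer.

210

#0=p has no predecessor
#1=t has no predecessor
#2=p depends on [0:p]
#3=p depends on [2:p]
#4=p depends on [3:p]
#5=p depends on [4:p]
#6=q has no predecessor
#7=u depends on [1:t]
#8=r depends on [5:p, 7:u]
#9=r depends on [8:r]
sources: [0:p, 1:t, 6:q]
N(rest) = Σ N(rest − s) over sources s of rest; N(one piece) = 1:
  size 1 → [6]=1  [9]=1
  size 2 → [6,9]=2  [8,9]=1
  size 3 → [5,8,9]=1  [6,8,9]=3  [7,8,9]=1
  size 4 → [1,7,8,9]=1  [4,5,8,9]=1  [5,6,8,9]=4  [5,7,8,9]=2  [6,7,8,9]=4
  size 5 → [1,5,7,8,9]=3  [1,6,7,8,9]=5  [3,4,5,8,9]=1  [4,5,6,8,9]=5  [4,5,7,8,9]=3  [5,6,7,8,9]=10
  size 6 → [1,4,5,7,8,9]=6  [1,5,6,7,8,9]=18  [2,3,4,5,8,9]=1  [3,4,5,6,8,9]=6  [3,4,5,7,8,9]=4  [4,5,6,7,8,9]=18
  size 7 → [0,2,3,4,5,8,9]=1  [1,3,4,5,7,8,9]=10  [1,4,5,6,7,8,9]=42  [2,3,4,5,6,8,9]=7  [2,3,4,5,7,8,9]=5  [3,4,5,6,7,8,9]=28
  size 8 → [0,2,3,4,5,6,8,9]=8  [0,2,3,4,5,7,8,9]=6  [1,2,3,4,5,7,8,9]=15  [1,3,4,5,6,7,8,9]=80  [2,3,4,5,6,7,8,9]=40
  first=0(p) contributes 135
  first=1(t) contributes 54
  first=6(q) contributes 21
|[w]| = 210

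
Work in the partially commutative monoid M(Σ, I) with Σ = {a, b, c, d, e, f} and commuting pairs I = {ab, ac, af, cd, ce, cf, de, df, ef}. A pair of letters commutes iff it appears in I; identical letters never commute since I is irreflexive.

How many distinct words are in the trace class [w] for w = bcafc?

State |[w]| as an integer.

piece 0:b — minimal
piece 1:c rests on {0:b}
piece 2:a — minimal
piece 3:f rests on {0:b}
piece 4:c rests on {1:c}
minimal pieces: {0:b, 2:a}
ways to finish when only these pieces remain (= sum over removing one remaining piece with nothing left below it):
  1 left: {2}→1  {3}→1  {4}→1
  2 left: {1,4}→1  {2,3}→2  {2,4}→2  {3,4}→2
  3 left: {1,2,4}→3  {1,3,4}→3  {2,3,4}→6
  placing 0:b first → 12 extensions
  placing 2:a first → 3 extensions
total linear extensions = 15

15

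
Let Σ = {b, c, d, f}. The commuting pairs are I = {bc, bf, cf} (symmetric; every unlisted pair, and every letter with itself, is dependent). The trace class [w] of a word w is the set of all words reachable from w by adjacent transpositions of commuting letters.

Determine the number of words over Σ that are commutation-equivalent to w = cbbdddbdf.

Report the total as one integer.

piece 0:c — minimal
piece 1:b — minimal
piece 2:b rests on {1:b}
piece 3:d rests on {0:c, 2:b}
piece 4:d rests on {3:d}
piece 5:d rests on {4:d}
piece 6:b rests on {5:d}
piece 7:d rests on {6:b}
piece 8:f rests on {7:d}
minimal pieces: {0:c, 1:b}
ways to finish when only these pieces remain (= sum over removing one remaining piece with nothing left below it):
  1 left: {8}→1
  2 left: {7,8}→1
  3 left: {6,7,8}→1
  4 left: {5,6,7,8}→1
  5 left: {4,5,6,7,8}→1
  6 left: {3,4,5,6,7,8}→1
  7 left: {0,3,4,5,6,7,8}→1  {2,3,4,5,6,7,8}→1
  placing 0:c first → 1 extensions
  placing 1:b first → 2 extensions
total linear extensions = 3

3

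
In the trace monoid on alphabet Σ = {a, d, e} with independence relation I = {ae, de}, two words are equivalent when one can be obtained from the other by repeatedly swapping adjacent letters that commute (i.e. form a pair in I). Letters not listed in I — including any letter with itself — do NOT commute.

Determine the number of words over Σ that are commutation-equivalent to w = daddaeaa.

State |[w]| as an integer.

8

piece 0:d — minimal
piece 1:a rests on {0:d}
piece 2:d rests on {1:a}
piece 3:d rests on {2:d}
piece 4:a rests on {3:d}
piece 5:e — minimal
piece 6:a rests on {4:a}
piece 7:a rests on {6:a}
minimal pieces: {0:d, 5:e}
ways to finish when only these pieces remain (= sum over removing one remaining piece with nothing left below it):
  1 left: {5}→1  {7}→1
  2 left: {5,7}→2  {6,7}→1
  3 left: {4,6,7}→1  {5,6,7}→3
  4 left: {3,4,6,7}→1  {4,5,6,7}→4
  5 left: {2,3,4,6,7}→1  {3,4,5,6,7}→5
  6 left: {1,2,3,4,6,7}→1  {2,3,4,5,6,7}→6
  placing 0:d first → 7 extensions
  placing 5:e first → 1 extensions
total linear extensions = 8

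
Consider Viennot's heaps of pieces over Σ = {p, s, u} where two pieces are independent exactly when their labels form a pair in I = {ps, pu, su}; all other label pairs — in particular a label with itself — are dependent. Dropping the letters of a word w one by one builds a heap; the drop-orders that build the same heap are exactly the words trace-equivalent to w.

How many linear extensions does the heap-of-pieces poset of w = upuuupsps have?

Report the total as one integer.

1260

piece 0:u — minimal
piece 1:p — minimal
piece 2:u rests on {0:u}
piece 3:u rests on {2:u}
piece 4:u rests on {3:u}
piece 5:p rests on {1:p}
piece 6:s — minimal
piece 7:p rests on {5:p}
piece 8:s rests on {6:s}
minimal pieces: {0:u, 1:p, 6:s}
ways to finish when only these pieces remain (= sum over removing one remaining piece with nothing left below it):
  1 left: {4}→1  {7}→1  {8}→1
  2 left: {3,4}→1  {4,7}→2  {4,8}→2  {5,7}→1  {6,8}→1  {7,8}→2
  3 left: {1,5,7}→1  {2,3,4}→1  {3,4,7}→3  {3,4,8}→3  {4,5,7}→3  {4,6,8}→3  {4,7,8}→6  {5,7,8}→3  {6,7,8}→3
  4 left: {0,2,3,4}→1  {1,4,5,7}→4  {1,5,7,8}→4  {2,3,4,7}→4  {2,3,4,8}→4  {3,4,5,7}→6  {3,4,6,8}→6  {3,4,7,8}→12  {4,5,7,8}→12  {4,6,7,8}→12  {5,6,7,8}→6
  5 left: {0,2,3,4,7}→5  {0,2,3,4,8}→5  {1,3,4,5,7}→10  {1,4,5,7,8}→20  {1,5,6,7,8}→10  {2,3,4,5,7}→10  {2,3,4,6,8}→10  {2,3,4,7,8}→20  {3,4,5,7,8}→30  {3,4,6,7,8}→30  {4,5,6,7,8}→30
  6 left: {0,2,3,4,5,7}→15  {0,2,3,4,6,8}→15  {0,2,3,4,7,8}→30  {1,2,3,4,5,7}→20  {1,3,4,5,7,8}→60  {1,4,5,6,7,8}→60  {2,3,4,5,7,8}→60  {2,3,4,6,7,8}→60  {3,4,5,6,7,8}→90
  7 left: {0,1,2,3,4,5,7}→35  {0,2,3,4,5,7,8}→105  {0,2,3,4,6,7,8}→105  {1,2,3,4,5,7,8}→140  {1,3,4,5,6,7,8}→210  {2,3,4,5,6,7,8}→210
  placing 0:u first → 560 extensions
  placing 1:p first → 420 extensions
  placing 6:s first → 280 extensions
total linear extensions = 1260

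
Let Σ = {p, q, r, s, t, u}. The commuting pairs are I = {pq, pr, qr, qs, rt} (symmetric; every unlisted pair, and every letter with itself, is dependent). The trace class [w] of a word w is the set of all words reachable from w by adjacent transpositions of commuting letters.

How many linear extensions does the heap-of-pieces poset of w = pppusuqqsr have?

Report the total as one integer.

6

piece 0:p — minimal
piece 1:p rests on {0:p}
piece 2:p rests on {1:p}
piece 3:u rests on {2:p}
piece 4:s rests on {3:u}
piece 5:u rests on {4:s}
piece 6:q rests on {5:u}
piece 7:q rests on {6:q}
piece 8:s rests on {5:u}
piece 9:r rests on {8:s}
minimal pieces: {0:p}
ways to finish when only these pieces remain (= sum over removing one remaining piece with nothing left below it):
  1 left: {7}→1  {9}→1
  2 left: {6,7}→1  {7,9}→2  {8,9}→1
  3 left: {6,7,9}→3  {7,8,9}→3
  4 left: {6,7,8,9}→6
  5 left: {5,6,7,8,9}→6
  6 left: {4,5,6,7,8,9}→6
  7 left: {3,4,5,6,7,8,9}→6
  8 left: {2,3,4,5,6,7,8,9}→6
  placing 0:p first → 6 extensions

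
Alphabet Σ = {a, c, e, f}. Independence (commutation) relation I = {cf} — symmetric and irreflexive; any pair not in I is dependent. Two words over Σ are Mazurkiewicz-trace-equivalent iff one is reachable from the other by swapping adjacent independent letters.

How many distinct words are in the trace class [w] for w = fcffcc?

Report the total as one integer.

0(f) covers ∅
1(c) covers ∅
2(f) covers 0:f
3(f) covers 2:f
4(c) covers 1:c
5(c) covers 4:c
floor of heap: 0:f, 1:c
completions by unplaced set U, small U first (add the entries for U minus each lowest piece of U):
  |U|=1: {3}:1  {5}:1
  |U|=2: {2,3}:1  {3,5}:2  {4,5}:1
  |U|=3: {0,2,3}:1  {1,4,5}:1  {2,3,5}:3  {3,4,5}:3
  |U|=4: {0,2,3,5}:4  {1,3,4,5}:4  {2,3,4,5}:6
  start at 0(f): 10
  start at 1(c): 10
sum over floor = 20

20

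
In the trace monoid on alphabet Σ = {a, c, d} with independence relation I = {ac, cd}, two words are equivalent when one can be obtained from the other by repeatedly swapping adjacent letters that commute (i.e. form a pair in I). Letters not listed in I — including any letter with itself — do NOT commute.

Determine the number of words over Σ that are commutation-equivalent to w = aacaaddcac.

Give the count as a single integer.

120

0(a) covers ∅
1(a) covers 0:a
2(c) covers ∅
3(a) covers 1:a
4(a) covers 3:a
5(d) covers 4:a
6(d) covers 5:d
7(c) covers 2:c
8(a) covers 6:d
9(c) covers 7:c
floor of heap: 0:a, 2:c
completions by unplaced set U, small U first (add the entries for U minus each lowest piece of U):
  |U|=1: {8}:1  {9}:1
  |U|=2: {6,8}:1  {7,9}:1  {8,9}:2
  |U|=3: {2,7,9}:1  {5,6,8}:1  {6,8,9}:3  {7,8,9}:3
  |U|=4: {2,7,8,9}:4  {4,5,6,8}:1  {5,6,8,9}:4  {6,7,8,9}:6
  |U|=5: {2,6,7,8,9}:10  {3,4,5,6,8}:1  {4,5,6,8,9}:5  {5,6,7,8,9}:10
  |U|=6: {1,3,4,5,6,8}:1  {2,5,6,7,8,9}:20  {3,4,5,6,8,9}:6  {4,5,6,7,8,9}:15
  |U|=7: {0,1,3,4,5,6,8}:1  {1,3,4,5,6,8,9}:7  {2,4,5,6,7,8,9}:35  {3,4,5,6,7,8,9}:21
  |U|=8: {0,1,3,4,5,6,8,9}:8  {1,3,4,5,6,7,8,9}:28  {2,3,4,5,6,7,8,9}:56
  start at 0(a): 84
  start at 2(c): 36
sum over floor = 120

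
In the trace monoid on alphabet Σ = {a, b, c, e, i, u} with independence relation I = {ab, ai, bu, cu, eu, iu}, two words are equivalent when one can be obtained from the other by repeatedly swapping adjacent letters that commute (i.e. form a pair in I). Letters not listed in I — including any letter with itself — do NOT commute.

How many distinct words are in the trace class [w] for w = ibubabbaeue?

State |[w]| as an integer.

0(i) covers ∅
1(b) covers 0:i
2(u) covers ∅
3(b) covers 1:b
4(a) covers 2:u
5(b) covers 3:b
6(b) covers 5:b
7(a) covers 4:a
8(e) covers 6:b, 7:a
9(u) covers 7:a
10(e) covers 8:e
floor of heap: 0:i, 2:u
completions by unplaced set U, small U first (add the entries for U minus each lowest piece of U):
  |U|=1: {9}:1  {10}:1
  |U|=2: {8,10}:1  {9,10}:2
  |U|=3: {6,8,10}:1  {8,9,10}:3
  |U|=4: {5,6,8,10}:1  {6,8,9,10}:4  {7,8,9,10}:3
  |U|=5: {3,5,6,8,10}:1  {4,7,8,9,10}:3  {5,6,8,9,10}:5  {6,7,8,9,10}:7
  |U|=6: {1,3,5,6,8,10}:1  {2,4,7,8,9,10}:3  {3,5,6,8,9,10}:6  {4,6,7,8,9,10}:10  {5,6,7,8,9,10}:12
  |U|=7: {0,1,3,5,6,8,10}:1  {1,3,5,6,8,9,10}:7  {2,4,6,7,8,9,10}:13  {3,5,6,7,8,9,10}:18  {4,5,6,7,8,9,10}:22
  |U|=8: {0,1,3,5,6,8,9,10}:8  {1,3,5,6,7,8,9,10}:25  {2,4,5,6,7,8,9,10}:35  {3,4,5,6,7,8,9,10}:40
  |U|=9: {0,1,3,5,6,7,8,9,10}:33  {1,3,4,5,6,7,8,9,10}:65  {2,3,4,5,6,7,8,9,10}:75
  start at 0(i): 140
  start at 2(u): 98
sum over floor = 238

238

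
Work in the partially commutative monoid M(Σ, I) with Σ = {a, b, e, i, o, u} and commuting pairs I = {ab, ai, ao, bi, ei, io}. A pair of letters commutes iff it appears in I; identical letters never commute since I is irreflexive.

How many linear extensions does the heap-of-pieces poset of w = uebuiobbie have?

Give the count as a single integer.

drop 0:u onto floor
drop 1:e onto {0:u}
drop 2:b onto {1:e}
drop 3:u onto {2:b}
drop 4:i onto {3:u}
drop 5:o onto {3:u}
drop 6:b onto {5:o}
drop 7:b onto {6:b}
drop 8:i onto {4:i}
drop 9:e onto {7:b}
ground layer = {0:u}
drop-orders for the pieces not yet dropped (sum over which currently-grounded one goes next):
  1 to go: {8} 1  {9} 1
  2 to go: {4,8} 1  {7,9} 1  {8,9} 2
  3 to go: {4,8,9} 3  {6,7,9} 1  {7,8,9} 3
  4 to go: {4,7,8,9} 6  {5,6,7,9} 1  {6,7,8,9} 4
  5 to go: {4,6,7,8,9} 10  {5,6,7,8,9} 5
  6 to go: {4,5,6,7,8,9} 15
  7 to go: {3,4,5,6,7,8,9} 15
  8 to go: {2,3,4,5,6,7,8,9} 15
  if 0:u drops first: 15 orders

15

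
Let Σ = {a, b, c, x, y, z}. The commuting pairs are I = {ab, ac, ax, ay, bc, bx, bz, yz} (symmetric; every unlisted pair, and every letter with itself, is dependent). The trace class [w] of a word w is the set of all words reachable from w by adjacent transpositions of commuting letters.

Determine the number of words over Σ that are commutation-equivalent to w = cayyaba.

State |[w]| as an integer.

35

#0=c has no predecessor
#1=a has no predecessor
#2=y depends on [0:c]
#3=y depends on [2:y]
#4=a depends on [1:a]
#5=b depends on [3:y]
#6=a depends on [4:a]
sources: [0:c, 1:a]
N(rest) = Σ N(rest − s) over sources s of rest; N(one piece) = 1:
  size 1 → [5]=1  [6]=1
  size 2 → [3,5]=1  [4,6]=1  [5,6]=2
  size 3 → [1,4,6]=1  [2,3,5]=1  [3,5,6]=3  [4,5,6]=3
  size 4 → [0,2,3,5]=1  [1,4,5,6]=4  [2,3,5,6]=4  [3,4,5,6]=6
  size 5 → [0,2,3,5,6]=5  [1,3,4,5,6]=10  [2,3,4,5,6]=10
  first=0(c) contributes 20
  first=1(a) contributes 15
|[w]| = 35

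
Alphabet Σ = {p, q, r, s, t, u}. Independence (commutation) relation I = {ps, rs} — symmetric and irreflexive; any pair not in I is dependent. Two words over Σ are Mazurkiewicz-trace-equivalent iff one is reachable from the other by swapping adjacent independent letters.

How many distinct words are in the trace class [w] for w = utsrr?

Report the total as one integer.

3

#0=u has no predecessor
#1=t depends on [0:u]
#2=s depends on [1:t]
#3=r depends on [1:t]
#4=r depends on [3:r]
sources: [0:u]
N(rest) = Σ N(rest − s) over sources s of rest; N(one piece) = 1:
  size 1 → [2]=1  [4]=1
  size 2 → [2,4]=2  [3,4]=1
  size 3 → [2,3,4]=3
  first=0(u) contributes 3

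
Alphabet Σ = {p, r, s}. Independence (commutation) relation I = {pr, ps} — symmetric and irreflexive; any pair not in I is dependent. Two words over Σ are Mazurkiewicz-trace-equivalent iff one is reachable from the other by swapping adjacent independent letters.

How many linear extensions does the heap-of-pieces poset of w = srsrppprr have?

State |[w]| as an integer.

0(s) covers ∅
1(r) covers 0:s
2(s) covers 1:r
3(r) covers 2:s
4(p) covers ∅
5(p) covers 4:p
6(p) covers 5:p
7(r) covers 3:r
8(r) covers 7:r
floor of heap: 0:s, 4:p
completions by unplaced set U, small U first (add the entries for U minus each lowest piece of U):
  |U|=1: {6}:1  {8}:1
  |U|=2: {5,6}:1  {6,8}:2  {7,8}:1
  |U|=3: {3,7,8}:1  {4,5,6}:1  {5,6,8}:3  {6,7,8}:3
  |U|=4: {2,3,7,8}:1  {3,6,7,8}:4  {4,5,6,8}:4  {5,6,7,8}:6
  |U|=5: {1,2,3,7,8}:1  {2,3,6,7,8}:5  {3,5,6,7,8}:10  {4,5,6,7,8}:10
  |U|=6: {0,1,2,3,7,8}:1  {1,2,3,6,7,8}:6  {2,3,5,6,7,8}:15  {3,4,5,6,7,8}:20
  |U|=7: {0,1,2,3,6,7,8}:7  {1,2,3,5,6,7,8}:21  {2,3,4,5,6,7,8}:35
  start at 0(s): 56
  start at 4(p): 28
sum over floor = 84

84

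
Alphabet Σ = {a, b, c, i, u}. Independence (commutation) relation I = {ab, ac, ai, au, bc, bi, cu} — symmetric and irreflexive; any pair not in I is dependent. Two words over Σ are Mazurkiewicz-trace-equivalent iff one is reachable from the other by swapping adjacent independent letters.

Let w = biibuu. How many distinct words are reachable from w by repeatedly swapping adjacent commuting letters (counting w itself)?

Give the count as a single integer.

drop 0:b onto floor
drop 1:i onto floor
drop 2:i onto {1:i}
drop 3:b onto {0:b}
drop 4:u onto {2:i, 3:b}
drop 5:u onto {4:u}
ground layer = {0:b, 1:i}
drop-orders for the pieces not yet dropped (sum over which currently-grounded one goes next):
  1 to go: {5} 1
  2 to go: {4,5} 1
  3 to go: {2,4,5} 1  {3,4,5} 1
  4 to go: {0,3,4,5} 1  {1,2,4,5} 1  {2,3,4,5} 2
  if 0:b drops first: 3 orders
  if 1:i drops first: 3 orders
heap linearizations: 6

6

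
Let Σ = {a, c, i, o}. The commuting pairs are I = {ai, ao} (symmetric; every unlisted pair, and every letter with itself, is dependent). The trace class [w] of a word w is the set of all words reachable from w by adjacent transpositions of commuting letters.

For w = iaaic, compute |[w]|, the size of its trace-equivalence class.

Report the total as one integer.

drop 0:i onto floor
drop 1:a onto floor
drop 2:a onto {1:a}
drop 3:i onto {0:i}
drop 4:c onto {2:a, 3:i}
ground layer = {0:i, 1:a}
drop-orders for the pieces not yet dropped (sum over which currently-grounded one goes next):
  1 to go: {4} 1
  2 to go: {2,4} 1  {3,4} 1
  3 to go: {0,3,4} 1  {1,2,4} 1  {2,3,4} 2
  if 0:i drops first: 3 orders
  if 1:a drops first: 3 orders
heap linearizations: 6

6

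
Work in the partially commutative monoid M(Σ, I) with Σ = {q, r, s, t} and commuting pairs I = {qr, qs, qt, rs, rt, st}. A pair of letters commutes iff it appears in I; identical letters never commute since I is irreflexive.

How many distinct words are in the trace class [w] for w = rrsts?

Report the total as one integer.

30

0(r) covers ∅
1(r) covers 0:r
2(s) covers ∅
3(t) covers ∅
4(s) covers 2:s
floor of heap: 0:r, 2:s, 3:t
completions by unplaced set U, small U first (add the entries for U minus each lowest piece of U):
  |U|=1: {1}:1  {3}:1  {4}:1
  |U|=2: {0,1}:1  {1,3}:2  {1,4}:2  {2,4}:1  {3,4}:2
  |U|=3: {0,1,3}:3  {0,1,4}:3  {1,2,4}:3  {1,3,4}:6  {2,3,4}:3
  start at 0(r): 12
  start at 2(s): 12
  start at 3(t): 6
sum over floor = 30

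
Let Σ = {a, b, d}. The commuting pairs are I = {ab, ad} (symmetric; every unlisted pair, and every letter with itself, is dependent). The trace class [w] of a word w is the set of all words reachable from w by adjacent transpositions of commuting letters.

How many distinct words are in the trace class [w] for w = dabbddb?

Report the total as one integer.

#0=d has no predecessor
#1=a has no predecessor
#2=b depends on [0:d]
#3=b depends on [2:b]
#4=d depends on [3:b]
#5=d depends on [4:d]
#6=b depends on [5:d]
sources: [0:d, 1:a]
N(rest) = Σ N(rest − s) over sources s of rest; N(one piece) = 1:
  size 1 → [1]=1  [6]=1
  size 2 → [1,6]=2  [5,6]=1
  size 3 → [1,5,6]=3  [4,5,6]=1
  size 4 → [1,4,5,6]=4  [3,4,5,6]=1
  size 5 → [1,3,4,5,6]=5  [2,3,4,5,6]=1
  first=0(d) contributes 6
  first=1(a) contributes 1
|[w]| = 7

7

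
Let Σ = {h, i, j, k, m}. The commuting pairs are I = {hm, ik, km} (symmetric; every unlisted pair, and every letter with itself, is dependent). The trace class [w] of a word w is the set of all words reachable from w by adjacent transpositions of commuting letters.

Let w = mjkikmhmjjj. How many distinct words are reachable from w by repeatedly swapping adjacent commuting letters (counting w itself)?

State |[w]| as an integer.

19

#0=m has no predecessor
#1=j depends on [0:m]
#2=k depends on [1:j]
#3=i depends on [1:j]
#4=k depends on [2:k]
#5=m depends on [3:i]
#6=h depends on [3:i, 4:k]
#7=m depends on [5:m]
#8=j depends on [6:h, 7:m]
#9=j depends on [8:j]
#10=j depends on [9:j]
sources: [0:m]
N(rest) = Σ N(rest − s) over sources s of rest; N(one piece) = 1:
  size 1 → [10]=1
  size 2 → [9,10]=1
  size 3 → [8,9,10]=1
  size 4 → [6,8,9,10]=1  [7,8,9,10]=1
  size 5 → [4,6,8,9,10]=1  [5,7,8,9,10]=1  [6,7,8,9,10]=2
  size 6 → [2,4,6,8,9,10]=1  [4,6,7,8,9,10]=3  [5,6,7,8,9,10]=3
  size 7 → [2,4,6,7,8,9,10]=4  [3,5,6,7,8,9,10]=3  [4,5,6,7,8,9,10]=6
  size 8 → [2,4,5,6,7,8,9,10]=10  [3,4,5,6,7,8,9,10]=9
  size 9 → [2,3,4,5,6,7,8,9,10]=19
  first=0(m) contributes 19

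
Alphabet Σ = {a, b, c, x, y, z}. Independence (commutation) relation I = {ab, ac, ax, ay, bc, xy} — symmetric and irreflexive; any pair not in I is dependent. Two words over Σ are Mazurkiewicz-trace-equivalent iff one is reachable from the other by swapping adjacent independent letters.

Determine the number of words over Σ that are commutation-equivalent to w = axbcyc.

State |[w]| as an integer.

0(a) covers ∅
1(x) covers ∅
2(b) covers 1:x
3(c) covers 1:x
4(y) covers 2:b, 3:c
5(c) covers 4:y
floor of heap: 0:a, 1:x
completions by unplaced set U, small U first (add the entries for U minus each lowest piece of U):
  |U|=1: {0}:1  {5}:1
  |U|=2: {0,5}:2  {4,5}:1
  |U|=3: {0,4,5}:3  {2,4,5}:1  {3,4,5}:1
  |U|=4: {0,2,4,5}:4  {0,3,4,5}:4  {2,3,4,5}:2
  start at 0(a): 2
  start at 1(x): 10
sum over floor = 12

12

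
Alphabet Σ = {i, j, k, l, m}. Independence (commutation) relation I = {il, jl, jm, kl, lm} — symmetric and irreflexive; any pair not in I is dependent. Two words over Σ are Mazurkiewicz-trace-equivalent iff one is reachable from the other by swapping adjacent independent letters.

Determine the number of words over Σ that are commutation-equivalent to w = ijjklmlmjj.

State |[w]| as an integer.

#0=i has no predecessor
#1=j depends on [0:i]
#2=j depends on [1:j]
#3=k depends on [2:j]
#4=l has no predecessor
#5=m depends on [3:k]
#6=l depends on [4:l]
#7=m depends on [5:m]
#8=j depends on [3:k]
#9=j depends on [8:j]
sources: [0:i, 4:l]
N(rest) = Σ N(rest − s) over sources s of rest; N(one piece) = 1:
  size 1 → [6]=1  [7]=1  [9]=1
  size 2 → [4,6]=1  [5,7]=1  [6,7]=2  [6,9]=2  [7,9]=2  [8,9]=1
  size 3 → [4,6,7]=3  [4,6,9]=3  [5,6,7]=3  [5,7,9]=3  [6,7,9]=6  [6,8,9]=3  [7,8,9]=3
  size 4 → [4,5,6,7]=6  [4,6,7,9]=12  [4,6,8,9]=6  [5,6,7,9]=12  [5,7,8,9]=6  [6,7,8,9]=12
  size 5 → [3,5,7,8,9]=6  [4,5,6,7,9]=30  [4,6,7,8,9]=30  [5,6,7,8,9]=30
  size 6 → [2,3,5,7,8,9]=6  [3,5,6,7,8,9]=36  [4,5,6,7,8,9]=90
  size 7 → [1,2,3,5,7,8,9]=6  [2,3,5,6,7,8,9]=42  [3,4,5,6,7,8,9]=126
  size 8 → [0,1,2,3,5,7,8,9]=6  [1,2,3,5,6,7,8,9]=48  [2,3,4,5,6,7,8,9]=168
  first=0(i) contributes 216
  first=4(l) contributes 54
|[w]| = 270

270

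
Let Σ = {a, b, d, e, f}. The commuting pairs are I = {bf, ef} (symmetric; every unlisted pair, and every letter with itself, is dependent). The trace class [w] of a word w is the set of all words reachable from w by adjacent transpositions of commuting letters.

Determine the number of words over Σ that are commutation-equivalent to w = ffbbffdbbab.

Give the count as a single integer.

0(f) covers ∅
1(f) covers 0:f
2(b) covers ∅
3(b) covers 2:b
4(f) covers 1:f
5(f) covers 4:f
6(d) covers 3:b, 5:f
7(b) covers 6:d
8(b) covers 7:b
9(a) covers 8:b
10(b) covers 9:a
floor of heap: 0:f, 2:b
completions by unplaced set U, small U first (add the entries for U minus each lowest piece of U):
  |U|=1: {10}:1
  |U|=2: {9,10}:1
  |U|=3: {8,9,10}:1
  |U|=4: {7,8,9,10}:1
  |U|=5: {6,7,8,9,10}:1
  |U|=6: {3,6,7,8,9,10}:1  {5,6,7,8,9,10}:1
  |U|=7: {2,3,6,7,8,9,10}:1  {3,5,6,7,8,9,10}:2  {4,5,6,7,8,9,10}:1
  |U|=8: {1,4,5,6,7,8,9,10}:1  {2,3,5,6,7,8,9,10}:3  {3,4,5,6,7,8,9,10}:3
  |U|=9: {0,1,4,5,6,7,8,9,10}:1  {1,3,4,5,6,7,8,9,10}:4  {2,3,4,5,6,7,8,9,10}:6
  start at 0(f): 10
  start at 2(b): 5
sum over floor = 15

15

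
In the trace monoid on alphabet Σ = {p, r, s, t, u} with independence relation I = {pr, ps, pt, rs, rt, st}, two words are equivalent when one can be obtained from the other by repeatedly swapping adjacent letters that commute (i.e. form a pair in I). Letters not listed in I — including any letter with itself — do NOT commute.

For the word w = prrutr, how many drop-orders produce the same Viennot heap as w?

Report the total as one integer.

drop 0:p onto floor
drop 1:r onto floor
drop 2:r onto {1:r}
drop 3:u onto {0:p, 2:r}
drop 4:t onto {3:u}
drop 5:r onto {3:u}
ground layer = {0:p, 1:r}
drop-orders for the pieces not yet dropped (sum over which currently-grounded one goes next):
  1 to go: {4} 1  {5} 1
  2 to go: {4,5} 2
  3 to go: {3,4,5} 2
  4 to go: {0,3,4,5} 2  {2,3,4,5} 2
  if 0:p drops first: 2 orders
  if 1:r drops first: 4 orders
heap linearizations: 6

6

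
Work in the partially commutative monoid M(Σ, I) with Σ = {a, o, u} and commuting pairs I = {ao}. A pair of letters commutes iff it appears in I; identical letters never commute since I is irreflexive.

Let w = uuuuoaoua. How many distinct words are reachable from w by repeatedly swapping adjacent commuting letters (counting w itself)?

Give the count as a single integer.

piece 0:u — minimal
piece 1:u rests on {0:u}
piece 2:u rests on {1:u}
piece 3:u rests on {2:u}
piece 4:o rests on {3:u}
piece 5:a rests on {3:u}
piece 6:o rests on {4:o}
piece 7:u rests on {5:a, 6:o}
piece 8:a rests on {7:u}
minimal pieces: {0:u}
ways to finish when only these pieces remain (= sum over removing one remaining piece with nothing left below it):
  1 left: {8}→1
  2 left: {7,8}→1
  3 left: {5,7,8}→1  {6,7,8}→1
  4 left: {4,6,7,8}→1  {5,6,7,8}→2
  5 left: {4,5,6,7,8}→3
  6 left: {3,4,5,6,7,8}→3
  7 left: {2,3,4,5,6,7,8}→3
  placing 0:u first → 3 extensions

3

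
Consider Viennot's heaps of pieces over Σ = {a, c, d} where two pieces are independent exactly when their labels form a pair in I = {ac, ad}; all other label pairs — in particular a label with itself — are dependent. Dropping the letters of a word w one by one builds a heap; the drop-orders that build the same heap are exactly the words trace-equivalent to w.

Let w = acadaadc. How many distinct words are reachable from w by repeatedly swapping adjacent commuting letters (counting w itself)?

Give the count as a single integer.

drop 0:a onto floor
drop 1:c onto floor
drop 2:a onto {0:a}
drop 3:d onto {1:c}
drop 4:a onto {2:a}
drop 5:a onto {4:a}
drop 6:d onto {3:d}
drop 7:c onto {6:d}
ground layer = {0:a, 1:c}
drop-orders for the pieces not yet dropped (sum over which currently-grounded one goes next):
  1 to go: {5} 1  {7} 1
  2 to go: {4,5} 1  {5,7} 2  {6,7} 1
  3 to go: {2,4,5} 1  {3,6,7} 1  {4,5,7} 3  {5,6,7} 3
  4 to go: {0,2,4,5} 1  {1,3,6,7} 1  {2,4,5,7} 4  {3,5,6,7} 4  {4,5,6,7} 6
  5 to go: {0,2,4,5,7} 5  {1,3,5,6,7} 5  {2,4,5,6,7} 10  {3,4,5,6,7} 10
  6 to go: {0,2,4,5,6,7} 15  {1,3,4,5,6,7} 15  {2,3,4,5,6,7} 20
  if 0:a drops first: 35 orders
  if 1:c drops first: 35 orders
heap linearizations: 70

70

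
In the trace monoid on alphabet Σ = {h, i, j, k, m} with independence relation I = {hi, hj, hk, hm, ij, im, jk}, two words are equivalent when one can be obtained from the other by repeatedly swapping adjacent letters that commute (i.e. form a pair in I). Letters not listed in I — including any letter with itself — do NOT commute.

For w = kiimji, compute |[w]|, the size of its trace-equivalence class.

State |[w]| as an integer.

10

0(k) covers ∅
1(i) covers 0:k
2(i) covers 1:i
3(m) covers 0:k
4(j) covers 3:m
5(i) covers 2:i
floor of heap: 0:k
completions by unplaced set U, small U first (add the entries for U minus each lowest piece of U):
  |U|=1: {4}:1  {5}:1
  |U|=2: {2,5}:1  {3,4}:1  {4,5}:2
  |U|=3: {1,2,5}:1  {2,4,5}:3  {3,4,5}:3
  |U|=4: {1,2,4,5}:4  {2,3,4,5}:6
  start at 0(k): 10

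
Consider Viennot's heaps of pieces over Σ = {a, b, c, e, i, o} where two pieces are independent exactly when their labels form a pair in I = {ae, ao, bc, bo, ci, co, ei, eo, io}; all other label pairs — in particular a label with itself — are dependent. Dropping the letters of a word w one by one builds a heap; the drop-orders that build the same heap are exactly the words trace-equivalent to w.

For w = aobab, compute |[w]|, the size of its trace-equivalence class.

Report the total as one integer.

0(a) covers ∅
1(o) covers ∅
2(b) covers 0:a
3(a) covers 2:b
4(b) covers 3:a
floor of heap: 0:a, 1:o
completions by unplaced set U, small U first (add the entries for U minus each lowest piece of U):
  |U|=1: {1}:1  {4}:1
  |U|=2: {1,4}:2  {3,4}:1
  |U|=3: {1,3,4}:3  {2,3,4}:1
  start at 0(a): 4
  start at 1(o): 1
sum over floor = 5

5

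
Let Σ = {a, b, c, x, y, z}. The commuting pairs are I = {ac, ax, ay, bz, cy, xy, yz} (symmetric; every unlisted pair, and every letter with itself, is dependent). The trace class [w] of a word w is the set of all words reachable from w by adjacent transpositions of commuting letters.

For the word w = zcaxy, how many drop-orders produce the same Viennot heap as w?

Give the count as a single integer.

15

piece 0:z — minimal
piece 1:c rests on {0:z}
piece 2:a rests on {0:z}
piece 3:x rests on {1:c}
piece 4:y — minimal
minimal pieces: {0:z, 4:y}
ways to finish when only these pieces remain (= sum over removing one remaining piece with nothing left below it):
  1 left: {2}→1  {3}→1  {4}→1
  2 left: {1,3}→1  {2,3}→2  {2,4}→2  {3,4}→2
  3 left: {1,2,3}→3  {1,3,4}→3  {2,3,4}→6
  placing 0:z first → 12 extensions
  placing 4:y first → 3 extensions
total linear extensions = 15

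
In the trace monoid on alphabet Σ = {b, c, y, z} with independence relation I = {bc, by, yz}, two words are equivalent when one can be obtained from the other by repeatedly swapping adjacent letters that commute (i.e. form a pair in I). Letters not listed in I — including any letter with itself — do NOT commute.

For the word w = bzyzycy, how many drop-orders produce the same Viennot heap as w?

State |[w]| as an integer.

drop 0:b onto floor
drop 1:z onto {0:b}
drop 2:y onto floor
drop 3:z onto {1:z}
drop 4:y onto {2:y}
drop 5:c onto {3:z, 4:y}
drop 6:y onto {5:c}
ground layer = {0:b, 2:y}
drop-orders for the pieces not yet dropped (sum over which currently-grounded one goes next):
  1 to go: {6} 1
  2 to go: {5,6} 1
  3 to go: {3,5,6} 1  {4,5,6} 1
  4 to go: {1,3,5,6} 1  {2,4,5,6} 1  {3,4,5,6} 2
  5 to go: {0,1,3,5,6} 1  {1,3,4,5,6} 3  {2,3,4,5,6} 3
  if 0:b drops first: 6 orders
  if 2:y drops first: 4 orders
heap linearizations: 10

10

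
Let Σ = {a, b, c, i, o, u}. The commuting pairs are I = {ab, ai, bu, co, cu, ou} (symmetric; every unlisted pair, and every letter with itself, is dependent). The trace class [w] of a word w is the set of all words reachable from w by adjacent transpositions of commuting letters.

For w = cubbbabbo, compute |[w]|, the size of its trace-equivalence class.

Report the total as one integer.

0(c) covers ∅
1(u) covers ∅
2(b) covers 0:c
3(b) covers 2:b
4(b) covers 3:b
5(a) covers 0:c, 1:u
6(b) covers 4:b
7(b) covers 6:b
8(o) covers 5:a, 7:b
floor of heap: 0:c, 1:u
completions by unplaced set U, small U first (add the entries for U minus each lowest piece of U):
  |U|=1: {8}:1
  |U|=2: {5,8}:1  {7,8}:1
  |U|=3: {1,5,8}:1  {5,7,8}:2  {6,7,8}:1
  |U|=4: {1,5,7,8}:3  {4,6,7,8}:1  {5,6,7,8}:3
  |U|=5: {1,5,6,7,8}:6  {3,4,6,7,8}:1  {4,5,6,7,8}:4
  |U|=6: {1,4,5,6,7,8}:10  {2,3,4,6,7,8}:1  {3,4,5,6,7,8}:5
  |U|=7: {1,3,4,5,6,7,8}:15  {2,3,4,5,6,7,8}:6
  start at 0(c): 21
  start at 1(u): 6
sum over floor = 27

27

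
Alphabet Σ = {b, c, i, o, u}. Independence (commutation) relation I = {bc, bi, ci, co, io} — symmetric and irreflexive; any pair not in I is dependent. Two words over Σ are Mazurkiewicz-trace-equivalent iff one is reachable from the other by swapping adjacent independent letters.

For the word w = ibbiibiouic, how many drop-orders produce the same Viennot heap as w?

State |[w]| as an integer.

140

#0=i has no predecessor
#1=b has no predecessor
#2=b depends on [1:b]
#3=i depends on [0:i]
#4=i depends on [3:i]
#5=b depends on [2:b]
#6=i depends on [4:i]
#7=o depends on [5:b]
#8=u depends on [6:i, 7:o]
#9=i depends on [8:u]
#10=c depends on [8:u]
sources: [0:i, 1:b]
N(rest) = Σ N(rest − s) over sources s of rest; N(one piece) = 1:
  size 1 → [9]=1  [10]=1
  size 2 → [9,10]=2
  size 3 → [8,9,10]=2
  size 4 → [6,8,9,10]=2  [7,8,9,10]=2
  size 5 → [4,6,8,9,10]=2  [5,7,8,9,10]=2  [6,7,8,9,10]=4
  size 6 → [2,5,7,8,9,10]=2  [3,4,6,8,9,10]=2  [4,6,7,8,9,10]=6  [5,6,7,8,9,10]=6
  size 7 → [0,3,4,6,8,9,10]=2  [1,2,5,7,8,9,10]=2  [2,5,6,7,8,9,10]=8  [3,4,6,7,8,9,10]=8  [4,5,6,7,8,9,10]=12
  size 8 → [0,3,4,6,7,8,9,10]=10  [1,2,5,6,7,8,9,10]=10  [2,4,5,6,7,8,9,10]=20  [3,4,5,6,7,8,9,10]=20
  size 9 → [0,3,4,5,6,7,8,9,10]=30  [1,2,4,5,6,7,8,9,10]=30  [2,3,4,5,6,7,8,9,10]=40
  first=0(i) contributes 70
  first=1(b) contributes 70
|[w]| = 140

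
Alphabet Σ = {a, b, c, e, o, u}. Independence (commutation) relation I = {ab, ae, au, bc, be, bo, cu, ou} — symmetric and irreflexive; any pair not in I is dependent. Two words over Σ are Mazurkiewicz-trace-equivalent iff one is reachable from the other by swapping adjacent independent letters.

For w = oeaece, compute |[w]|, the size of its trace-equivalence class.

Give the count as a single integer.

3

0(o) covers ∅
1(e) covers 0:o
2(a) covers 0:o
3(e) covers 1:e
4(c) covers 2:a, 3:e
5(e) covers 4:c
floor of heap: 0:o
completions by unplaced set U, small U first (add the entries for U minus each lowest piece of U):
  |U|=1: {5}:1
  |U|=2: {4,5}:1
  |U|=3: {2,4,5}:1  {3,4,5}:1
  |U|=4: {1,3,4,5}:1  {2,3,4,5}:2
  start at 0(o): 3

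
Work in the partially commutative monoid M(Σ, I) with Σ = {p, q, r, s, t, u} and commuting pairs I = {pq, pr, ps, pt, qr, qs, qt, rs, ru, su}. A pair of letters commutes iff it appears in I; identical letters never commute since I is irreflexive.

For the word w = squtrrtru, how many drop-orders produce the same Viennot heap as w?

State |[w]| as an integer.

#0=s has no predecessor
#1=q has no predecessor
#2=u depends on [1:q]
#3=t depends on [0:s, 2:u]
#4=r depends on [3:t]
#5=r depends on [4:r]
#6=t depends on [5:r]
#7=r depends on [6:t]
#8=u depends on [6:t]
sources: [0:s, 1:q]
N(rest) = Σ N(rest − s) over sources s of rest; N(one piece) = 1:
  size 1 → [7]=1  [8]=1
  size 2 → [7,8]=2
  size 3 → [6,7,8]=2
  size 4 → [5,6,7,8]=2
  size 5 → [4,5,6,7,8]=2
  size 6 → [3,4,5,6,7,8]=2
  size 7 → [0,3,4,5,6,7,8]=2  [2,3,4,5,6,7,8]=2
  first=0(s) contributes 2
  first=1(q) contributes 4
|[w]| = 6

6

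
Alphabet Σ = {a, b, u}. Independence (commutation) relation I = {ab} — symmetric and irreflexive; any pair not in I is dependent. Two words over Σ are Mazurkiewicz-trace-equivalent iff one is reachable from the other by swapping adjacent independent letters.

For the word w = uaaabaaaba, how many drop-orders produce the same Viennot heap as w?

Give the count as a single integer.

36

0(u) covers ∅
1(a) covers 0:u
2(a) covers 1:a
3(a) covers 2:a
4(b) covers 0:u
5(a) covers 3:a
6(a) covers 5:a
7(a) covers 6:a
8(b) covers 4:b
9(a) covers 7:a
floor of heap: 0:u
completions by unplaced set U, small U first (add the entries for U minus each lowest piece of U):
  |U|=1: {8}:1  {9}:1
  |U|=2: {4,8}:1  {7,9}:1  {8,9}:2
  |U|=3: {4,8,9}:3  {6,7,9}:1  {7,8,9}:3
  |U|=4: {4,7,8,9}:6  {5,6,7,9}:1  {6,7,8,9}:4
  |U|=5: {3,5,6,7,9}:1  {4,6,7,8,9}:10  {5,6,7,8,9}:5
  |U|=6: {2,3,5,6,7,9}:1  {3,5,6,7,8,9}:6  {4,5,6,7,8,9}:15
  |U|=7: {1,2,3,5,6,7,9}:1  {2,3,5,6,7,8,9}:7  {3,4,5,6,7,8,9}:21
  |U|=8: {1,2,3,5,6,7,8,9}:8  {2,3,4,5,6,7,8,9}:28
  start at 0(u): 36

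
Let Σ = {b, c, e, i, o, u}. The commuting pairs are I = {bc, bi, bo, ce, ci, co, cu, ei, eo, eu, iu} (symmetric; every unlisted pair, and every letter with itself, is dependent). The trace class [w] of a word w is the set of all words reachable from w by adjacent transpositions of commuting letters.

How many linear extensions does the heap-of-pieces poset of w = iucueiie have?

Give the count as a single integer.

drop 0:i onto floor
drop 1:u onto floor
drop 2:c onto floor
drop 3:u onto {1:u}
drop 4:e onto floor
drop 5:i onto {0:i}
drop 6:i onto {5:i}
drop 7:e onto {4:e}
ground layer = {0:i, 1:u, 2:c, 4:e}
drop-orders for the pieces not yet dropped (sum over which currently-grounded one goes next):
  1 to go: {2} 1  {3} 1  {6} 1  {7} 1
  2 to go: {1,3} 1  {2,3} 2  {2,6} 2  {2,7} 2  {3,6} 2  {3,7} 2  {4,7} 1  {5,6} 1  {6,7} 2
  3 to go: {0,5,6} 1  {1,2,3} 3  {1,3,6} 3  {1,3,7} 3  {2,3,6} 6  {2,3,7} 6  {2,4,7} 3  {2,5,6} 3  {2,6,7} 6  {3,4,7} 3  {3,5,6} 3  {3,6,7} 6  {4,6,7} 3  {5,6,7} 3
  4 to go: {0,2,5,6} 4  {0,3,5,6} 4  {0,5,6,7} 4  {1,2,3,6} 12  {1,2,3,7} 12  {1,3,4,7} 6  {1,3,5,6} 6  {1,3,6,7} 12  {2,3,4,7} 12  {2,3,5,6} 12  {2,3,6,7} 24  {2,4,6,7} 12  {2,5,6,7} 12  {3,4,6,7} 12  {3,5,6,7} 12  {4,5,6,7} 6
  5 to go: {0,1,3,5,6} 10  {0,2,3,5,6} 20  {0,2,5,6,7} 20  {0,3,5,6,7} 20  {0,4,5,6,7} 10  {1,2,3,4,7} 30  {1,2,3,5,6} 30  {1,2,3,6,7} 60  {1,3,4,6,7} 30  {1,3,5,6,7} 30  {2,3,4,6,7} 60  {2,3,5,6,7} 60  {2,4,5,6,7} 30  {3,4,5,6,7} 30
  6 to go: {0,1,2,3,5,6} 60  {0,1,3,5,6,7} 60  {0,2,3,5,6,7} 120  {0,2,4,5,6,7} 60  {0,3,4,5,6,7} 60  {1,2,3,4,6,7} 180  {1,2,3,5,6,7} 180  {1,3,4,5,6,7} 90  {2,3,4,5,6,7} 180
  if 0:i drops first: 630 orders
  if 1:u drops first: 420 orders
  if 2:c drops first: 210 orders
  if 4:e drops first: 420 orders
heap linearizations: 1680

1680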